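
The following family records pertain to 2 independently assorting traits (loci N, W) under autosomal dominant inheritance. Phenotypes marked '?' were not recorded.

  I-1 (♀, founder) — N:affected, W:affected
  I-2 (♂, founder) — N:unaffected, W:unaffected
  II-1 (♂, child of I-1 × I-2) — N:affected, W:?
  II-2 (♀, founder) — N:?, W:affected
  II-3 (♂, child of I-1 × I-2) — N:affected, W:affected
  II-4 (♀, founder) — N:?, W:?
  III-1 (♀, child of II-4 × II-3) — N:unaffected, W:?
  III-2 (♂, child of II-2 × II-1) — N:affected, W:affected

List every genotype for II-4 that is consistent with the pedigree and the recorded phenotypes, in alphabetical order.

N/I-1 aff ·: Nn|NN
N/I-2 un ·: nn
N/II-1 aff I-1×I-2: Nn
N/II-2 ? ·: nn|Nn|NN
N/II-3 aff I-1×I-2: Nn
N/II-4 ? ·: nn|Nn
N/III-1 un II-4×II-3: nn
N/III-2 aff II-2×II-1: Nn|NN
⇒ N over [I-1,I-2,II-1,II-2,II-3,II-4,III-1,III-2]: 20 consistent
W/I-1 aff ·: Ww|WW
W/I-2 un ·: ww
W/II-1 ? I-1×I-2: ww|Ww
W/II-2 aff ·: Ww|WW
W/II-3 aff I-1×I-2: Ww
W/II-4 ? ·: ww|Ww|WW
W/III-1 ? II-4×II-3: ww|Ww|WW
W/III-2 aff II-2×II-1: Ww|WW
⇒ W over [I-1,I-2,II-1,II-2,II-3,II-4,III-1,III-2]: 70 consistent

II-4 ∈ {Nn WW, Nn Ww, Nn ww, nn WW, nn Ww, nn ww}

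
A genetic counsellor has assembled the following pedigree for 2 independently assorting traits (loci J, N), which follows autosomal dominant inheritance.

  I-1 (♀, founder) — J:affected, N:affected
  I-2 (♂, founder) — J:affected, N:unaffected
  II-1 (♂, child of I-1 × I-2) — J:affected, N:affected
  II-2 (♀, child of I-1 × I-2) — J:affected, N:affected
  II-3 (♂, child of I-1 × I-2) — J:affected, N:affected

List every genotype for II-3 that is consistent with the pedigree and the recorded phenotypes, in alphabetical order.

II-3 ∈ {JJ Nn, Jj Nn}

J/I-1 aff ·: Jj|JJ
J/I-2 aff ·: Jj|JJ
J/II-1 aff I-1×I-2: Jj|JJ
J/II-2 aff I-1×I-2: Jj|JJ
J/II-3 aff I-1×I-2: Jj|JJ
⇒ J over [I-1,I-2,II-1,II-2,II-3]: 25 consistent
N/I-1 aff ·: Nn|NN
N/I-2 un ·: nn
N/II-1 aff I-1×I-2: Nn
N/II-2 aff I-1×I-2: Nn
N/II-3 aff I-1×I-2: Nn
⇒ N over [I-1,I-2,II-1,II-2,II-3]: 2 consistent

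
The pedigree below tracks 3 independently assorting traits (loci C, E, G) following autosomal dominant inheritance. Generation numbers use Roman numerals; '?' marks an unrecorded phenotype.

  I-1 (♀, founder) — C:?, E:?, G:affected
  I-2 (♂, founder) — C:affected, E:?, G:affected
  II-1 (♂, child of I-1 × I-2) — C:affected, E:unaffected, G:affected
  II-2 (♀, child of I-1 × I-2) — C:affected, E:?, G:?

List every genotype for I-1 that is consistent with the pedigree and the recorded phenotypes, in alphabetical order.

C/I-1 ? ·: cc|Cc|CC
C/I-2 aff ·: Cc|CC
C/II-1 aff I-1×I-2: Cc|CC
C/II-2 aff I-1×I-2: Cc|CC
⇒ C over [I-1,I-2,II-1,II-2]: 15 consistent
E/I-1 ? ·: ee|Ee
E/I-2 ? ·: ee|Ee
E/II-1 un I-1×I-2: ee
E/II-2 ? I-1×I-2: ee|Ee|EE
⇒ E over [I-1,I-2,II-1,II-2]: 8 consistent
G/I-1 aff ·: Gg|GG
G/I-2 aff ·: Gg|GG
G/II-1 aff I-1×I-2: Gg|GG
G/II-2 ? I-1×I-2: gg|Gg|GG
⇒ G over [I-1,I-2,II-1,II-2]: 15 consistent

I-1 ∈ {CC Ee GG, CC Ee Gg, CC ee GG, CC ee Gg, Cc Ee GG, Cc Ee Gg, Cc ee GG, Cc ee Gg, cc Ee GG, cc Ee Gg, cc ee GG, cc ee Gg}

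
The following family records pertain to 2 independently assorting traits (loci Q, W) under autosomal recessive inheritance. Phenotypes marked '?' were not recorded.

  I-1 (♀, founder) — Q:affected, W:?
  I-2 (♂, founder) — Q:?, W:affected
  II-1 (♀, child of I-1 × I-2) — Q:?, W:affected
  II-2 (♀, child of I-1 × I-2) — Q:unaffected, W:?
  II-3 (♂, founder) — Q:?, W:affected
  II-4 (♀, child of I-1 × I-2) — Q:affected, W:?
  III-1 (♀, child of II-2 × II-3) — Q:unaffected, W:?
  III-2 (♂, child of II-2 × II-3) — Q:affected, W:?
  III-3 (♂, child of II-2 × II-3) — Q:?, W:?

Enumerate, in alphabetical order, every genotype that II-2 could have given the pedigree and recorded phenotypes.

Q/I-1 aff ·: qq
Q/I-2 ? ·: Qq
Q/II-1 ? I-1×I-2: Qq|qq
Q/II-2 un I-1×I-2: Qq
Q/II-3 ? ·: Qq|qq
Q/II-4 aff I-1×I-2: qq
Q/III-1 un II-2×II-3: QQ|Qq
Q/III-2 aff II-2×II-3: qq
Q/III-3 ? II-2×II-3: QQ|Qq|qq
⇒ Q over [I-1,I-2,II-1,II-2,II-3,II-4,III-1,III-2,III-3]: 16 consistent
W/I-1 ? ·: Ww|ww
W/I-2 aff ·: ww
W/II-1 aff I-1×I-2: ww
W/II-2 ? I-1×I-2: Ww|ww
W/II-3 aff ·: ww
W/II-4 ? I-1×I-2: Ww|ww
W/III-1 ? II-2×II-3: Ww|ww
W/III-2 ? II-2×II-3: Ww|ww
W/III-3 ? II-2×II-3: Ww|ww
⇒ W over [I-1,I-2,II-1,II-2,II-3,II-4,III-1,III-2,III-3]: 19 consistent

II-2 ∈ {Qq Ww, Qq ww}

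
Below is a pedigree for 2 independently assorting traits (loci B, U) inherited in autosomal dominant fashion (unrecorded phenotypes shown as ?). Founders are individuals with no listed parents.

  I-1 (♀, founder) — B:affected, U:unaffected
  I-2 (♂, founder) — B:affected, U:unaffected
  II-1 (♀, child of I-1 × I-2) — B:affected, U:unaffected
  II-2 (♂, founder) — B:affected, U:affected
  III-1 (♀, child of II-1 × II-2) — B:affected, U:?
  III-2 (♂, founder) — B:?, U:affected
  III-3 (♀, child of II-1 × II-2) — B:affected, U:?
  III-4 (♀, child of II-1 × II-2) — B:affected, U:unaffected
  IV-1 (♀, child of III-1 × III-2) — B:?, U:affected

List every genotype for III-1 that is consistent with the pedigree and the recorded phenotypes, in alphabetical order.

B/I-1 aff ·: Bb|BB
B/I-2 aff ·: Bb|BB
B/II-1 aff I-1×I-2: Bb|BB
B/II-2 aff ·: Bb|BB
B/III-1 aff II-1×II-2: Bb|BB
B/III-2 ? ·: bb|Bb|BB
B/III-3 aff II-1×II-2: Bb|BB
B/III-4 aff II-1×II-2: Bb|BB
B/IV-1 ? III-1×III-2: bb|Bb|BB
⇒ B over [I-1,I-2,II-1,II-2,III-1,III-2,III-3,III-4,IV-1]: 456 consistent
U/I-1 un ·: uu
U/I-2 un ·: uu
U/II-1 un I-1×I-2: uu
U/II-2 aff ·: Uu
U/III-1 ? II-1×II-2: uu|Uu
U/III-2 aff ·: Uu|UU
U/III-3 ? II-1×II-2: uu|Uu
U/III-4 un II-1×II-2: uu
U/IV-1 aff III-1×III-2: Uu|UU
⇒ U over [I-1,I-2,II-1,II-2,III-1,III-2,III-3,III-4,IV-1]: 12 consistent

III-1 ∈ {BB Uu, BB uu, Bb Uu, Bb uu}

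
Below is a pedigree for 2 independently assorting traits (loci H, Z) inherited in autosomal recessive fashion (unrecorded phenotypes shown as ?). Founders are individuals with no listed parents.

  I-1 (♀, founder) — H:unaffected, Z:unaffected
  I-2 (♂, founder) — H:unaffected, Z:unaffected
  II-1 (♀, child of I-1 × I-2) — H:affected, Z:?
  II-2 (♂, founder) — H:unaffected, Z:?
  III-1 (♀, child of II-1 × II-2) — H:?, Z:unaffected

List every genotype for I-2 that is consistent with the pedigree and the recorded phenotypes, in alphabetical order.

I-2 ∈ {Hh ZZ, Hh Zz}

H/I-1 un ·: Hh
H/I-2 un ·: Hh
H/II-1 aff I-1×I-2: hh
H/II-2 un ·: HH|Hh
H/III-1 ? II-1×II-2: Hh|hh
⇒ H over [I-1,I-2,II-1,II-2,III-1]: 3 consistent
Z/I-1 un ·: ZZ|Zz
Z/I-2 un ·: ZZ|Zz
Z/II-1 ? I-1×I-2: ZZ|Zz|zz
Z/II-2 ? ·: ZZ|Zz|zz
Z/III-1 un II-1×II-2: ZZ|Zz
⇒ Z over [I-1,I-2,II-1,II-2,III-1]: 33 consistent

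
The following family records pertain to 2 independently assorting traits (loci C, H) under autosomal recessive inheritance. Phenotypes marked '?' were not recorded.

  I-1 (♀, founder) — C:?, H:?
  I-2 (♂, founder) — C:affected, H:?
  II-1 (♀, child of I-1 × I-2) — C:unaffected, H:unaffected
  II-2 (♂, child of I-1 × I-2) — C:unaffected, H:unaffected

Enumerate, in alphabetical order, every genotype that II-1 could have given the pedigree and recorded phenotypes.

II-1 ∈ {Cc HH, Cc Hh}

C/I-1 ? ·: CC|Cc
C/I-2 aff ·: cc
C/II-1 un I-1×I-2: Cc
C/II-2 un I-1×I-2: Cc
⇒ C over [I-1,I-2,II-1,II-2]: 2 consistent
H/I-1 ? ·: HH|Hh|hh
H/I-2 ? ·: HH|Hh|hh
H/II-1 un I-1×I-2: HH|Hh
H/II-2 un I-1×I-2: HH|Hh
⇒ H over [I-1,I-2,II-1,II-2]: 17 consistent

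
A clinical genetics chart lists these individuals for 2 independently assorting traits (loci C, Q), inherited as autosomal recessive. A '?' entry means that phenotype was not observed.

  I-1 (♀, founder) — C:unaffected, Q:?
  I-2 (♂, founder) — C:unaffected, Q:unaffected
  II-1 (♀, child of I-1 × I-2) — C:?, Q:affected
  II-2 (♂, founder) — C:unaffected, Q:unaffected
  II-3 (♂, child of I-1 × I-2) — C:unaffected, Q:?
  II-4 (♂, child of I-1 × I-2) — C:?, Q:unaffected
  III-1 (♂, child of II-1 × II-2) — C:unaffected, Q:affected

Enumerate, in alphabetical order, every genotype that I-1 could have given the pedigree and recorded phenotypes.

I-1 ∈ {CC Qq, CC qq, Cc Qq, Cc qq}

C/I-1 un ·: CC|Cc
C/I-2 un ·: CC|Cc
C/II-1 ? I-1×I-2: CC|Cc|cc
C/II-2 un ·: CC|Cc
C/II-3 un I-1×I-2: CC|Cc
C/II-4 ? I-1×I-2: CC|Cc|cc
C/III-1 un II-1×II-2: CC|Cc
⇒ C over [I-1,I-2,II-1,II-2,II-3,II-4,III-1]: 113 consistent
Q/I-1 ? ·: Qq|qq
Q/I-2 un ·: Qq
Q/II-1 aff I-1×I-2: qq
Q/II-2 un ·: Qq
Q/II-3 ? I-1×I-2: QQ|Qq|qq
Q/II-4 un I-1×I-2: QQ|Qq
Q/III-1 aff II-1×II-2: qq
⇒ Q over [I-1,I-2,II-1,II-2,II-3,II-4,III-1]: 8 consistent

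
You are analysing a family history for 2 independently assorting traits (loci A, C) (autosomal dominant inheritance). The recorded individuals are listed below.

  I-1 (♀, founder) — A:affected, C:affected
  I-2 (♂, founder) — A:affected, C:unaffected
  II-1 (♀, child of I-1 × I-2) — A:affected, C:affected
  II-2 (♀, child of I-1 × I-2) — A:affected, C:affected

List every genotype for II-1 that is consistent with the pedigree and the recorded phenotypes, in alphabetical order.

II-1 ∈ {AA Cc, Aa Cc}

A/I-1 aff ·: Aa|AA
A/I-2 aff ·: Aa|AA
A/II-1 aff I-1×I-2: Aa|AA
A/II-2 aff I-1×I-2: Aa|AA
⇒ A over [I-1,I-2,II-1,II-2]: 13 consistent
C/I-1 aff ·: Cc|CC
C/I-2 un ·: cc
C/II-1 aff I-1×I-2: Cc
C/II-2 aff I-1×I-2: Cc
⇒ C over [I-1,I-2,II-1,II-2]: 2 consistent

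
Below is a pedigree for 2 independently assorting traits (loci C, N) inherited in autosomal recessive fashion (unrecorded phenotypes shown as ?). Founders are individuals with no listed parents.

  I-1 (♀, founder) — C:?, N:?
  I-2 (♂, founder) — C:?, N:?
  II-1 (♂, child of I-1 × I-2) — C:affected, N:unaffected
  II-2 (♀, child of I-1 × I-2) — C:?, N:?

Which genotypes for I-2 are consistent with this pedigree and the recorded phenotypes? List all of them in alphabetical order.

C/I-1 ? ·: Cc|cc
C/I-2 ? ·: Cc|cc
C/II-1 aff I-1×I-2: cc
C/II-2 ? I-1×I-2: CC|Cc|cc
⇒ C over [I-1,I-2,II-1,II-2]: 8 consistent
N/I-1 ? ·: NN|Nn|nn
N/I-2 ? ·: NN|Nn|nn
N/II-1 un I-1×I-2: NN|Nn
N/II-2 ? I-1×I-2: NN|Nn|nn
⇒ N over [I-1,I-2,II-1,II-2]: 21 consistent

I-2 ∈ {Cc NN, Cc Nn, Cc nn, cc NN, cc Nn, cc nn}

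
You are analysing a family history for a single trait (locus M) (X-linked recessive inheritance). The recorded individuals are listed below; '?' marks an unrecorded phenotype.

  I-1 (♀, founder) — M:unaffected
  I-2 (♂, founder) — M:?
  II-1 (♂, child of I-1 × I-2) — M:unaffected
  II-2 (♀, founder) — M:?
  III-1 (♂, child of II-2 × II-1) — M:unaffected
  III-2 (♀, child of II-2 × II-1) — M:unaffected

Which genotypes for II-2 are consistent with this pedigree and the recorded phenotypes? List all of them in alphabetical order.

II-2 ∈ {X^MX^M, X^MX^m}

M/I-1 un ·: X^MX^M|X^MX^m
M/I-2 ? ·: X^MY|X^mY
M/II-1 un I-1×I-2: X^MY
M/II-2 ? ·: X^MX^M|X^MX^m
M/III-1 un II-2×II-1: X^MY
M/III-2 un II-2×II-1: X^MX^M|X^MX^m
⇒ M over [I-1,I-2,II-1,II-2,III-1,III-2]: 12 consistent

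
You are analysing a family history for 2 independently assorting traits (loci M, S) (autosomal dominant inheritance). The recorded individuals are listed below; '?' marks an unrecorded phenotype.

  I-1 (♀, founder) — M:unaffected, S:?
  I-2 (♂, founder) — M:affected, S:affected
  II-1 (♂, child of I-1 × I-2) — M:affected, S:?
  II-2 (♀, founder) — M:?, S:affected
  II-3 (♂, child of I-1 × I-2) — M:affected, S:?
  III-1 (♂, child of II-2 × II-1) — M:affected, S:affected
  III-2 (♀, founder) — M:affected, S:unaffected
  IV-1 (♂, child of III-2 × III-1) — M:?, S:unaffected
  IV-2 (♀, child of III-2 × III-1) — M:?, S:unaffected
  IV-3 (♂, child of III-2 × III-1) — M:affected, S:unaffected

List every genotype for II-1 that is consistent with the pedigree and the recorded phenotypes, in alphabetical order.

M/I-1 un ·: mm
M/I-2 aff ·: Mm|MM
M/II-1 aff I-1×I-2: Mm
M/II-2 ? ·: mm|Mm|MM
M/II-3 aff I-1×I-2: Mm
M/III-1 aff II-2×II-1: Mm|MM
M/III-2 aff ·: Mm|MM
M/IV-1 ? III-2×III-1: mm|Mm|MM
M/IV-2 ? III-2×III-1: mm|Mm|MM
M/IV-3 aff III-2×III-1: Mm|MM
⇒ M over [I-1,I-2,II-1,II-2,II-3,III-1,III-2,IV-1,IV-2,IV-3]: 192 consistent
S/I-1 ? ·: ss|Ss|SS
S/I-2 aff ·: Ss|SS
S/II-1 ? I-1×I-2: ss|Ss|SS
S/II-2 aff ·: Ss|SS
S/II-3 ? I-1×I-2: ss|Ss|SS
S/III-1 aff II-2×II-1: Ss
S/III-2 un ·: ss
S/IV-1 un III-2×III-1: ss
S/IV-2 un III-2×III-1: ss
S/IV-3 un III-2×III-1: ss
⇒ S over [I-1,I-2,II-1,II-2,II-3,III-1,III-2,IV-1,IV-2,IV-3]: 38 consistent

II-1 ∈ {Mm SS, Mm Ss, Mm ss}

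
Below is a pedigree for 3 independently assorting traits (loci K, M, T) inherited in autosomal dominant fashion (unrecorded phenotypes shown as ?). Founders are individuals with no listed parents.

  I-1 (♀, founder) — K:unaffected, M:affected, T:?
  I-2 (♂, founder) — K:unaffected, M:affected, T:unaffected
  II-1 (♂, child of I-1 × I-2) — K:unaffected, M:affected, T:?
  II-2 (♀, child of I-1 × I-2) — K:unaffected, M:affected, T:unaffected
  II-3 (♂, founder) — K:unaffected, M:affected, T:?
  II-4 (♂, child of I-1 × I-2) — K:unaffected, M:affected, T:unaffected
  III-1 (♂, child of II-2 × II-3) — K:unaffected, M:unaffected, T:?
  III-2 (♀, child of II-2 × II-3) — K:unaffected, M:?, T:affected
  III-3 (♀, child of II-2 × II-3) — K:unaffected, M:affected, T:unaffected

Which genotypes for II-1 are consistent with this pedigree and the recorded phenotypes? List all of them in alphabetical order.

II-1 ∈ {kk MM Tt, kk MM tt, kk Mm Tt, kk Mm tt}

K/I-1 un ·: kk
K/I-2 un ·: kk
K/II-1 un I-1×I-2: kk
K/II-2 un I-1×I-2: kk
K/II-3 un ·: kk
K/II-4 un I-1×I-2: kk
K/III-1 un II-2×II-3: kk
K/III-2 un II-2×II-3: kk
K/III-3 un II-2×II-3: kk
⇒ K over [I-1,I-2,II-1,II-2,II-3,II-4,III-1,III-2,III-3]: 1 consistent
M/I-1 aff ·: Mm|MM
M/I-2 aff ·: Mm|MM
M/II-1 aff I-1×I-2: Mm|MM
M/II-2 aff I-1×I-2: Mm
M/II-3 aff ·: Mm
M/II-4 aff I-1×I-2: Mm|MM
M/III-1 un II-2×II-3: mm
M/III-2 ? II-2×II-3: mm|Mm|MM
M/III-3 aff II-2×II-3: Mm|MM
⇒ M over [I-1,I-2,II-1,II-2,II-3,II-4,III-1,III-2,III-3]: 72 consistent
T/I-1 ? ·: tt|Tt
T/I-2 un ·: tt
T/II-1 ? I-1×I-2: tt|Tt
T/II-2 un I-1×I-2: tt
T/II-3 ? ·: Tt
T/II-4 un I-1×I-2: tt
T/III-1 ? II-2×II-3: tt|Tt
T/III-2 aff II-2×II-3: Tt
T/III-3 un II-2×II-3: tt
⇒ T over [I-1,I-2,II-1,II-2,II-3,II-4,III-1,III-2,III-3]: 6 consistent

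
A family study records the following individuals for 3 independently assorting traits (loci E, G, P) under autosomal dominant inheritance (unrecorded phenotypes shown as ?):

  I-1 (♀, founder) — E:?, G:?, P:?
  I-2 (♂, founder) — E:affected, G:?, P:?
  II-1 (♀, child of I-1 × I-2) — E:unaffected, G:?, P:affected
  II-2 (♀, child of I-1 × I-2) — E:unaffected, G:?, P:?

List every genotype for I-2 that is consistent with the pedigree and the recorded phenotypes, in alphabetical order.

E/I-1 ? ·: ee|Ee
E/I-2 aff ·: Ee
E/II-1 un I-1×I-2: ee
E/II-2 un I-1×I-2: ee
⇒ E over [I-1,I-2,II-1,II-2]: 2 consistent
G/I-1 ? ·: gg|Gg|GG
G/I-2 ? ·: gg|Gg|GG
G/II-1 ? I-1×I-2: gg|Gg|GG
G/II-2 ? I-1×I-2: gg|Gg|GG
⇒ G over [I-1,I-2,II-1,II-2]: 29 consistent
P/I-1 ? ·: pp|Pp|PP
P/I-2 ? ·: pp|Pp|PP
P/II-1 aff I-1×I-2: Pp|PP
P/II-2 ? I-1×I-2: pp|Pp|PP
⇒ P over [I-1,I-2,II-1,II-2]: 21 consistent

I-2 ∈ {Ee GG PP, Ee GG Pp, Ee GG pp, Ee Gg PP, Ee Gg Pp, Ee Gg pp, Ee gg PP, Ee gg Pp, Ee gg pp}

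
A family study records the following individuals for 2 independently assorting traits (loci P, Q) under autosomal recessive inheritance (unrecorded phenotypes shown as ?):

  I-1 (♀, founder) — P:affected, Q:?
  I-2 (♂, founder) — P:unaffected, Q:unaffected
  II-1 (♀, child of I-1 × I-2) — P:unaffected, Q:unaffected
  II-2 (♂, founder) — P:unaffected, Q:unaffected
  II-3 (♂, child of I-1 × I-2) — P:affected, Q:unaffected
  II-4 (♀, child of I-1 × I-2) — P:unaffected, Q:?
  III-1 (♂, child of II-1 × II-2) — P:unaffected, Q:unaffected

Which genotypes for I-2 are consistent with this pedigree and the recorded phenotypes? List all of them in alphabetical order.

I-2 ∈ {Pp QQ, Pp Qq}

P/I-1 aff ·: pp
P/I-2 un ·: Pp
P/II-1 un I-1×I-2: Pp
P/II-2 un ·: PP|Pp
P/II-3 aff I-1×I-2: pp
P/II-4 un I-1×I-2: Pp
P/III-1 un II-1×II-2: PP|Pp
⇒ P over [I-1,I-2,II-1,II-2,II-3,II-4,III-1]: 4 consistent
Q/I-1 ? ·: QQ|Qq|qq
Q/I-2 un ·: QQ|Qq
Q/II-1 un I-1×I-2: QQ|Qq
Q/II-2 un ·: QQ|Qq
Q/II-3 un I-1×I-2: QQ|Qq
Q/II-4 ? I-1×I-2: QQ|Qq|qq
Q/III-1 un II-1×II-2: QQ|Qq
⇒ Q over [I-1,I-2,II-1,II-2,II-3,II-4,III-1]: 113 consistent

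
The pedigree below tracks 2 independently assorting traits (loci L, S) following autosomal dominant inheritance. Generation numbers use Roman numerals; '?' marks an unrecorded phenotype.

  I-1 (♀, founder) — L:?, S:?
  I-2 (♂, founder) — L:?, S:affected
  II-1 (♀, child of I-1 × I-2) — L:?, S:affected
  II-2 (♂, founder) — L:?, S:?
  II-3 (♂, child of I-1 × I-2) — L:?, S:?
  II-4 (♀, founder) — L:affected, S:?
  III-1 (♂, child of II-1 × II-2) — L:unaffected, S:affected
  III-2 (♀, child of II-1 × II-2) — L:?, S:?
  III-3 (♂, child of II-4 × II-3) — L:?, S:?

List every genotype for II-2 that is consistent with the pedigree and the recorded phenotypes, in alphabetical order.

II-2 ∈ {Ll SS, Ll Ss, Ll ss, ll SS, ll Ss, ll ss}

L/I-1 ? ·: ll|Ll|LL
L/I-2 ? ·: ll|Ll|LL
L/II-1 ? I-1×I-2: ll|Ll
L/II-2 ? ·: ll|Ll
L/II-3 ? I-1×I-2: ll|Ll|LL
L/II-4 aff ·: Ll|LL
L/III-1 un II-1×II-2: ll
L/III-2 ? II-1×II-2: ll|Ll|LL
L/III-3 ? II-4×II-3: ll|Ll|LL
⇒ L over [I-1,I-2,II-1,II-2,II-3,II-4,III-1,III-2,III-3]: 355 consistent
S/I-1 ? ·: ss|Ss|SS
S/I-2 aff ·: Ss|SS
S/II-1 aff I-1×I-2: Ss|SS
S/II-2 ? ·: ss|Ss|SS
S/II-3 ? I-1×I-2: ss|Ss|SS
S/II-4 ? ·: ss|Ss|SS
S/III-1 aff II-1×II-2: Ss|SS
S/III-2 ? II-1×II-2: ss|Ss|SS
S/III-3 ? II-4×II-3: ss|Ss|SS
⇒ S over [I-1,I-2,II-1,II-2,II-3,II-4,III-1,III-2,III-3]: 906 consistent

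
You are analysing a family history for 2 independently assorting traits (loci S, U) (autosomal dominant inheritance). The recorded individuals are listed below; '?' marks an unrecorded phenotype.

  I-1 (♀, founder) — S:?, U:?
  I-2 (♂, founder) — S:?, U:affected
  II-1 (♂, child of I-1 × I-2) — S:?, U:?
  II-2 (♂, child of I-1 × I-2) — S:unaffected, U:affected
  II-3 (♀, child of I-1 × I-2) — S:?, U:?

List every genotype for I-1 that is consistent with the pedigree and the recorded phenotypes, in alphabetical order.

S/I-1 ? ·: ss|Ss
S/I-2 ? ·: ss|Ss
S/II-1 ? I-1×I-2: ss|Ss|SS
S/II-2 un I-1×I-2: ss
S/II-3 ? I-1×I-2: ss|Ss|SS
⇒ S over [I-1,I-2,II-1,II-2,II-3]: 18 consistent
U/I-1 ? ·: uu|Uu|UU
U/I-2 aff ·: Uu|UU
U/II-1 ? I-1×I-2: uu|Uu|UU
U/II-2 aff I-1×I-2: Uu|UU
U/II-3 ? I-1×I-2: uu|Uu|UU
⇒ U over [I-1,I-2,II-1,II-2,II-3]: 40 consistent

I-1 ∈ {Ss UU, Ss Uu, Ss uu, ss UU, ss Uu, ss uu}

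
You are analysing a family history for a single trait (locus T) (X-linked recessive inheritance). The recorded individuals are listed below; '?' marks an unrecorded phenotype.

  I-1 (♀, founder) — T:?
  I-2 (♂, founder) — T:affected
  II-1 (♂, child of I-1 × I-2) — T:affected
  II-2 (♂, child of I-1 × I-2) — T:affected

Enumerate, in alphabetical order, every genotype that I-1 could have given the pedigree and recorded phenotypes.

I-1 ∈ {X^TX^t, X^tX^t}

T/I-1 ? ·: X^TX^t|X^tX^t
T/I-2 aff ·: X^tY
T/II-1 aff I-1×I-2: X^tY
T/II-2 aff I-1×I-2: X^tY
⇒ T over [I-1,I-2,II-1,II-2]: 2 consistent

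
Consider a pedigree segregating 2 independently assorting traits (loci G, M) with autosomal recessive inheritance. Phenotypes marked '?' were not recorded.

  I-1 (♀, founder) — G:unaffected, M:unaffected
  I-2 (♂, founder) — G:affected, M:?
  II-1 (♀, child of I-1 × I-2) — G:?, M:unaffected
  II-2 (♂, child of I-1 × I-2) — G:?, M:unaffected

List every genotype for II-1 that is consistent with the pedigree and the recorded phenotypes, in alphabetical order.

G/I-1 un ·: GG|Gg
G/I-2 aff ·: gg
G/II-1 ? I-1×I-2: Gg|gg
G/II-2 ? I-1×I-2: Gg|gg
⇒ G over [I-1,I-2,II-1,II-2]: 5 consistent
M/I-1 un ·: MM|Mm
M/I-2 ? ·: MM|Mm|mm
M/II-1 un I-1×I-2: MM|Mm
M/II-2 un I-1×I-2: MM|Mm
⇒ M over [I-1,I-2,II-1,II-2]: 15 consistent

II-1 ∈ {Gg MM, Gg Mm, gg MM, gg Mm}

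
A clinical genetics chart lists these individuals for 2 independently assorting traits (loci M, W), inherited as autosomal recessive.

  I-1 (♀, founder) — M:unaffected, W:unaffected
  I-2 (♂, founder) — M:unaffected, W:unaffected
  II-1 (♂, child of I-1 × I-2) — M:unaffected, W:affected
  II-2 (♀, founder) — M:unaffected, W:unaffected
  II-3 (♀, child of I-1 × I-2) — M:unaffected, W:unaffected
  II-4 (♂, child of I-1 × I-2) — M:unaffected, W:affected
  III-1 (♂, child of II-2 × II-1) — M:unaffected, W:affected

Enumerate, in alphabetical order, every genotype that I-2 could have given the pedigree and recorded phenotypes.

M/I-1 un ·: MM|Mm
M/I-2 un ·: MM|Mm
M/II-1 un I-1×I-2: MM|Mm
M/II-2 un ·: MM|Mm
M/II-3 un I-1×I-2: MM|Mm
M/II-4 un I-1×I-2: MM|Mm
M/III-1 un II-2×II-1: MM|Mm
⇒ M over [I-1,I-2,II-1,II-2,II-3,II-4,III-1]: 87 consistent
W/I-1 un ·: Ww
W/I-2 un ·: Ww
W/II-1 aff I-1×I-2: ww
W/II-2 un ·: Ww
W/II-3 un I-1×I-2: WW|Ww
W/II-4 aff I-1×I-2: ww
W/III-1 aff II-2×II-1: ww
⇒ W over [I-1,I-2,II-1,II-2,II-3,II-4,III-1]: 2 consistent

I-2 ∈ {MM Ww, Mm Ww}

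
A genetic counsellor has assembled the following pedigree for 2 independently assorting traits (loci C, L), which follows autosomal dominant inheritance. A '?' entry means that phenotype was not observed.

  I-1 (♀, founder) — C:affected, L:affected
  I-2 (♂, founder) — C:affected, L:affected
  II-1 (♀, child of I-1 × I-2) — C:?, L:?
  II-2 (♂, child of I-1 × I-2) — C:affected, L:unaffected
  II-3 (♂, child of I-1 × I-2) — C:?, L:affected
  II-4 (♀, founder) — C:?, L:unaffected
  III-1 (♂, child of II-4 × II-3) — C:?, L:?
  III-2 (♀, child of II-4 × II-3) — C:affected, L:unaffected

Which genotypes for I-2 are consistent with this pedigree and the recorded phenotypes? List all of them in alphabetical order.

C/I-1 aff ·: Cc|CC
C/I-2 aff ·: Cc|CC
C/II-1 ? I-1×I-2: cc|Cc|CC
C/II-2 aff I-1×I-2: Cc|CC
C/II-3 ? I-1×I-2: cc|Cc|CC
C/II-4 ? ·: cc|Cc|CC
C/III-1 ? II-4×II-3: cc|Cc|CC
C/III-2 aff II-4×II-3: Cc|CC
⇒ C over [I-1,I-2,II-1,II-2,II-3,II-4,III-1,III-2]: 276 consistent
L/I-1 aff ·: Ll
L/I-2 aff ·: Ll
L/II-1 ? I-1×I-2: ll|Ll|LL
L/II-2 un I-1×I-2: ll
L/II-3 aff I-1×I-2: Ll
L/II-4 un ·: ll
L/III-1 ? II-4×II-3: ll|Ll
L/III-2 un II-4×II-3: ll
⇒ L over [I-1,I-2,II-1,II-2,II-3,II-4,III-1,III-2]: 6 consistent

I-2 ∈ {CC Ll, Cc Ll}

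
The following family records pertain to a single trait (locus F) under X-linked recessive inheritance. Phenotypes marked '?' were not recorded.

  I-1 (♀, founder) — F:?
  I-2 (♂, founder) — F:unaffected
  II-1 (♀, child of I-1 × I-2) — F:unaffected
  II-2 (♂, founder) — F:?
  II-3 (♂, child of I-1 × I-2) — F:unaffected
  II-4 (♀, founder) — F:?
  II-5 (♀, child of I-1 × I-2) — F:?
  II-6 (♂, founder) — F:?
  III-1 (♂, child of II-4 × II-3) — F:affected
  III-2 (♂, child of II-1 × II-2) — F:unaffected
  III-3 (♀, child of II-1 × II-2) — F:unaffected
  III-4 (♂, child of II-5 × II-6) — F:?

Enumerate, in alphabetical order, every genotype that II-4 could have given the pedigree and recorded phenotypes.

F/I-1 ? ·: X^FX^F|X^FX^f
F/I-2 un ·: X^FY
F/II-1 un I-1×I-2: X^FX^F|X^FX^f
F/II-2 ? ·: X^FY|X^fY
F/II-3 un I-1×I-2: X^FY
F/II-4 ? ·: X^FX^f|X^fX^f
F/II-5 ? I-1×I-2: X^FX^F|X^FX^f
F/II-6 ? ·: X^FY|X^fY
F/III-1 aff II-4×II-3: X^fY
F/III-2 un II-1×II-2: X^FY
F/III-3 un II-1×II-2: X^FX^F|X^FX^f
F/III-4 ? II-5×II-6: X^FY|X^fY
⇒ F over [I-1,I-2,II-1,II-2,II-3,II-4,II-5,II-6,III-1,III-2,III-3,III-4]: 68 consistent

II-4 ∈ {X^FX^f, X^fX^f}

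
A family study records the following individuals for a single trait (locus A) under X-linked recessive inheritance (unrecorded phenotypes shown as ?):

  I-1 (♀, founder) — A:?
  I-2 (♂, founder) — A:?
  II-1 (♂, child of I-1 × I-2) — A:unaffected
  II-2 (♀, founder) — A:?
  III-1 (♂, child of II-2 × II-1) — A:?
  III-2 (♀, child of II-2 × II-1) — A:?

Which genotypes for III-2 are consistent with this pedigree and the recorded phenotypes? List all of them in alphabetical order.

III-2 ∈ {X^AX^A, X^AX^a}

A/I-1 ? ·: X^AX^A|X^AX^a
A/I-2 ? ·: X^AY|X^aY
A/II-1 un I-1×I-2: X^AY
A/II-2 ? ·: X^AX^A|X^AX^a|X^aX^a
A/III-1 ? II-2×II-1: X^AY|X^aY
A/III-2 ? II-2×II-1: X^AX^A|X^AX^a
⇒ A over [I-1,I-2,II-1,II-2,III-1,III-2]: 24 consistent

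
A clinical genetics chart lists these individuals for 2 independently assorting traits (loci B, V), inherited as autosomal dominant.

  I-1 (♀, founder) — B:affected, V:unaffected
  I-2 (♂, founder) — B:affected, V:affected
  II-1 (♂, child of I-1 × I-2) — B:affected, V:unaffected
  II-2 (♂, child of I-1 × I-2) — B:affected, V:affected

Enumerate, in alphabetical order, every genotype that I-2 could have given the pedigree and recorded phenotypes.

I-2 ∈ {BB Vv, Bb Vv}

B/I-1 aff ·: Bb|BB
B/I-2 aff ·: Bb|BB
B/II-1 aff I-1×I-2: Bb|BB
B/II-2 aff I-1×I-2: Bb|BB
⇒ B over [I-1,I-2,II-1,II-2]: 13 consistent
V/I-1 un ·: vv
V/I-2 aff ·: Vv
V/II-1 un I-1×I-2: vv
V/II-2 aff I-1×I-2: Vv
⇒ V over [I-1,I-2,II-1,II-2]: 1 consistent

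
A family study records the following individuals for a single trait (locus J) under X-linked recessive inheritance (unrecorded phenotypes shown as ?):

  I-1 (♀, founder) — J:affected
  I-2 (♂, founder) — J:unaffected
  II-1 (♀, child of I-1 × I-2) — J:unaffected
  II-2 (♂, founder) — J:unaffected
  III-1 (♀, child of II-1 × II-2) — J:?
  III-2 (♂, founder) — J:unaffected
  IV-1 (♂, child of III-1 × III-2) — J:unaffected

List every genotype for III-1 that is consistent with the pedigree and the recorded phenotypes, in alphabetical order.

J/I-1 aff ·: X^jX^j
J/I-2 un ·: X^JY
J/II-1 un I-1×I-2: X^JX^j
J/II-2 un ·: X^JY
J/III-1 ? II-1×II-2: X^JX^J|X^JX^j
J/III-2 un ·: X^JY
J/IV-1 un III-1×III-2: X^JY
⇒ J over [I-1,I-2,II-1,II-2,III-1,III-2,IV-1]: 2 consistent

III-1 ∈ {X^JX^J, X^JX^j}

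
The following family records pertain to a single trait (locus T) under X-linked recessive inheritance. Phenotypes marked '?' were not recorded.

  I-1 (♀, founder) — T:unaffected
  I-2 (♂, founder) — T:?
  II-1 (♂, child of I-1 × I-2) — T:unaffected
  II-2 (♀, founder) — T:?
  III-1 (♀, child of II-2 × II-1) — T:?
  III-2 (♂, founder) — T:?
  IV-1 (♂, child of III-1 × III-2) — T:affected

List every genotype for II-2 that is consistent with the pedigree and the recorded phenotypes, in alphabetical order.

II-2 ∈ {X^TX^t, X^tX^t}

T/I-1 un ·: X^TX^T|X^TX^t
T/I-2 ? ·: X^TY|X^tY
T/II-1 un I-1×I-2: X^TY
T/II-2 ? ·: X^TX^t|X^tX^t
T/III-1 ? II-2×II-1: X^TX^t
T/III-2 ? ·: X^TY|X^tY
T/IV-1 aff III-1×III-2: X^tY
⇒ T over [I-1,I-2,II-1,II-2,III-1,III-2,IV-1]: 16 consistent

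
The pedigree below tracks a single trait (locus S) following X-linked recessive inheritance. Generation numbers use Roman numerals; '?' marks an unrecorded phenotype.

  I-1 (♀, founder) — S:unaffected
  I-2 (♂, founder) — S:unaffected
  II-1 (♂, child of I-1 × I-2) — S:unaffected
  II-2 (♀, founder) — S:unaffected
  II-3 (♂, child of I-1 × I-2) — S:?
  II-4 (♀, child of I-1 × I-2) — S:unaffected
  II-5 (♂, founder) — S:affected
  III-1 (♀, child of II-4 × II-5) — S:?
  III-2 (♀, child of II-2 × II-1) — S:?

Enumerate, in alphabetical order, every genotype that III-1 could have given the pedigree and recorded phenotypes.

III-1 ∈ {X^SX^s, X^sX^s}

S/I-1 un ·: X^SX^S|X^SX^s
S/I-2 un ·: X^SY
S/II-1 un I-1×I-2: X^SY
S/II-2 un ·: X^SX^S|X^SX^s
S/II-3 ? I-1×I-2: X^SY|X^sY
S/II-4 un I-1×I-2: X^SX^S|X^SX^s
S/II-5 aff ·: X^sY
S/III-1 ? II-4×II-5: X^SX^s|X^sX^s
S/III-2 ? II-2×II-1: X^SX^S|X^SX^s
⇒ S over [I-1,I-2,II-1,II-2,II-3,II-4,II-5,III-1,III-2]: 21 consistent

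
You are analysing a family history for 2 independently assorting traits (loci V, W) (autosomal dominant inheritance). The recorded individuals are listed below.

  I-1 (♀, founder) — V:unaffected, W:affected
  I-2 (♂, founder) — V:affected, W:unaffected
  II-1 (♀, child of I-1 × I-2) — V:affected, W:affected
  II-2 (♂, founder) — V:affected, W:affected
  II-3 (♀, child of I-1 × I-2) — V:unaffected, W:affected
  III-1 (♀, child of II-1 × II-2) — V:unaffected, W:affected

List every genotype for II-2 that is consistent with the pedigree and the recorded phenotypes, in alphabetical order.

V/I-1 un ·: vv
V/I-2 aff ·: Vv
V/II-1 aff I-1×I-2: Vv
V/II-2 aff ·: Vv
V/II-3 un I-1×I-2: vv
V/III-1 un II-1×II-2: vv
⇒ V over [I-1,I-2,II-1,II-2,II-3,III-1]: 1 consistent
W/I-1 aff ·: Ww|WW
W/I-2 un ·: ww
W/II-1 aff I-1×I-2: Ww
W/II-2 aff ·: Ww|WW
W/II-3 aff I-1×I-2: Ww
W/III-1 aff II-1×II-2: Ww|WW
⇒ W over [I-1,I-2,II-1,II-2,II-3,III-1]: 8 consistent

II-2 ∈ {Vv WW, Vv Ww}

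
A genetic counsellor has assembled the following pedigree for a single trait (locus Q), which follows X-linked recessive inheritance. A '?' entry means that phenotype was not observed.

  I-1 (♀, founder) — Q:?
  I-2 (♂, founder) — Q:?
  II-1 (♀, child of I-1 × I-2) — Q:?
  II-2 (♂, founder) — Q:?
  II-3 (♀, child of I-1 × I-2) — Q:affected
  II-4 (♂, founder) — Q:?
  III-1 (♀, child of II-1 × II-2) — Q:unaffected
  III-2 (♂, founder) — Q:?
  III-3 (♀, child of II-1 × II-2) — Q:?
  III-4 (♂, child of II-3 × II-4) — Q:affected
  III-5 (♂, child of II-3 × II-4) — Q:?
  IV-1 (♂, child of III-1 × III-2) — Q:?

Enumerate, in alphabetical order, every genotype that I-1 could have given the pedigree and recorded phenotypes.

Q/I-1 ? ·: X^QX^q|X^qX^q
Q/I-2 ? ·: X^qY
Q/II-1 ? I-1×I-2: X^QX^q|X^qX^q
Q/II-2 ? ·: X^QY|X^qY
Q/II-3 aff I-1×I-2: X^qX^q
Q/II-4 ? ·: X^QY|X^qY
Q/III-1 un II-1×II-2: X^QX^Q|X^QX^q
Q/III-2 ? ·: X^QY|X^qY
Q/III-3 ? II-1×II-2: X^QX^Q|X^QX^q|X^qX^q
Q/III-4 aff II-3×II-4: X^qY
Q/III-5 ? II-3×II-4: X^qY
Q/IV-1 ? III-1×III-2: X^QY|X^qY
⇒ Q over [I-1,I-2,II-1,II-2,II-3,II-4,III-1,III-2,III-3,III-4,III-5,IV-1]: 56 consistent

I-1 ∈ {X^QX^q, X^qX^q}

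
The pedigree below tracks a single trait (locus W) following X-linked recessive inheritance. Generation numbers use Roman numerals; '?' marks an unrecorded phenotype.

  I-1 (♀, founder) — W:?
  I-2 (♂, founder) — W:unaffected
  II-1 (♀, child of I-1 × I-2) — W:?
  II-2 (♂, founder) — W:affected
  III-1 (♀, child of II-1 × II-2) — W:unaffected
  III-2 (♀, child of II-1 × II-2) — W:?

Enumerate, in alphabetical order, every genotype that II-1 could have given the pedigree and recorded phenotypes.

II-1 ∈ {X^WX^W, X^WX^w}

W/I-1 ? ·: X^WX^W|X^WX^w|X^wX^w
W/I-2 un ·: X^WY
W/II-1 ? I-1×I-2: X^WX^W|X^WX^w
W/II-2 aff ·: X^wY
W/III-1 un II-1×II-2: X^WX^w
W/III-2 ? II-1×II-2: X^WX^w|X^wX^w
⇒ W over [I-1,I-2,II-1,II-2,III-1,III-2]: 6 consistent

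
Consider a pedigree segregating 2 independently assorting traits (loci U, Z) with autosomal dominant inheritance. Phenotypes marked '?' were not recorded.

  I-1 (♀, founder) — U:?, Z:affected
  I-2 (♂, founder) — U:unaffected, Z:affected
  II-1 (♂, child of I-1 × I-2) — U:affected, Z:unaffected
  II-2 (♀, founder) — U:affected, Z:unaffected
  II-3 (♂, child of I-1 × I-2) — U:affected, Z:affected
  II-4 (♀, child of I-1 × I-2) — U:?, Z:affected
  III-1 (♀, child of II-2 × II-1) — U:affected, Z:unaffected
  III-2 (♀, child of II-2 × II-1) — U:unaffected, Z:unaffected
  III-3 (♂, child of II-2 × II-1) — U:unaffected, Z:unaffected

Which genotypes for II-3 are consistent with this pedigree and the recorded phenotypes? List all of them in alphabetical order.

II-3 ∈ {Uu ZZ, Uu Zz}

U/I-1 ? ·: Uu|UU
U/I-2 un ·: uu
U/II-1 aff I-1×I-2: Uu
U/II-2 aff ·: Uu
U/II-3 aff I-1×I-2: Uu
U/II-4 ? I-1×I-2: uu|Uu
U/III-1 aff II-2×II-1: Uu|UU
U/III-2 un II-2×II-1: uu
U/III-3 un II-2×II-1: uu
⇒ U over [I-1,I-2,II-1,II-2,II-3,II-4,III-1,III-2,III-3]: 6 consistent
Z/I-1 aff ·: Zz
Z/I-2 aff ·: Zz
Z/II-1 un I-1×I-2: zz
Z/II-2 un ·: zz
Z/II-3 aff I-1×I-2: Zz|ZZ
Z/II-4 aff I-1×I-2: Zz|ZZ
Z/III-1 un II-2×II-1: zz
Z/III-2 un II-2×II-1: zz
Z/III-3 un II-2×II-1: zz
⇒ Z over [I-1,I-2,II-1,II-2,II-3,II-4,III-1,III-2,III-3]: 4 consistent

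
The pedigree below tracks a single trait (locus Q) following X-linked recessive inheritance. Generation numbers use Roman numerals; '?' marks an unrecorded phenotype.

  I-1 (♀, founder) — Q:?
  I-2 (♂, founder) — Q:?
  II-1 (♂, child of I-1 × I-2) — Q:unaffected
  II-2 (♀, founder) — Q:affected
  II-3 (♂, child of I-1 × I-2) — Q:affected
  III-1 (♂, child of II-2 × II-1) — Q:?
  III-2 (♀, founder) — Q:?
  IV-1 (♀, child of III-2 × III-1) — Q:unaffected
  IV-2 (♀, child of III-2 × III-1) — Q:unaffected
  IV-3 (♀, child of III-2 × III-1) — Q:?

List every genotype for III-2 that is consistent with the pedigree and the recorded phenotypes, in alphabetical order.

III-2 ∈ {X^QX^Q, X^QX^q}

Q/I-1 ? ·: X^QX^q
Q/I-2 ? ·: X^QY|X^qY
Q/II-1 un I-1×I-2: X^QY
Q/II-2 aff ·: X^qX^q
Q/II-3 aff I-1×I-2: X^qY
Q/III-1 ? II-2×II-1: X^qY
Q/III-2 ? ·: X^QX^Q|X^QX^q
Q/IV-1 un III-2×III-1: X^QX^q
Q/IV-2 un III-2×III-1: X^QX^q
Q/IV-3 ? III-2×III-1: X^QX^q|X^qX^q
⇒ Q over [I-1,I-2,II-1,II-2,II-3,III-1,III-2,IV-1,IV-2,IV-3]: 6 consistent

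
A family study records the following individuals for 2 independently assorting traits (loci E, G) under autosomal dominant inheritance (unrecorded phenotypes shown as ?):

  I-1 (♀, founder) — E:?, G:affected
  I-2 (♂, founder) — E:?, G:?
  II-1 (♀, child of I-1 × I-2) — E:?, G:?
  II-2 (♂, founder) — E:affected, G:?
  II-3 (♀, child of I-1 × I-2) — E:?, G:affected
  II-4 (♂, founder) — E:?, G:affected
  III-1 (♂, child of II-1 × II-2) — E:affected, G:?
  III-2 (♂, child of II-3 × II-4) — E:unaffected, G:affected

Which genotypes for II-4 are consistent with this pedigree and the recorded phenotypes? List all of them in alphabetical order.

E/I-1 ? ·: ee|Ee|EE
E/I-2 ? ·: ee|Ee|EE
E/II-1 ? I-1×I-2: ee|Ee|EE
E/II-2 aff ·: Ee|EE
E/II-3 ? I-1×I-2: ee|Ee
E/II-4 ? ·: ee|Ee
E/III-1 aff II-1×II-2: Ee|EE
E/III-2 un II-3×II-4: ee
⇒ E over [I-1,I-2,II-1,II-2,II-3,II-4,III-1,III-2]: 132 consistent
G/I-1 aff ·: Gg|GG
G/I-2 ? ·: gg|Gg|GG
G/II-1 ? I-1×I-2: gg|Gg|GG
G/II-2 ? ·: gg|Gg|GG
G/II-3 aff I-1×I-2: Gg|GG
G/II-4 aff ·: Gg|GG
G/III-1 ? II-1×II-2: gg|Gg|GG
G/III-2 aff II-3×II-4: Gg|GG
⇒ G over [I-1,I-2,II-1,II-2,II-3,II-4,III-1,III-2]: 343 consistent

II-4 ∈ {Ee GG, Ee Gg, ee GG, ee Gg}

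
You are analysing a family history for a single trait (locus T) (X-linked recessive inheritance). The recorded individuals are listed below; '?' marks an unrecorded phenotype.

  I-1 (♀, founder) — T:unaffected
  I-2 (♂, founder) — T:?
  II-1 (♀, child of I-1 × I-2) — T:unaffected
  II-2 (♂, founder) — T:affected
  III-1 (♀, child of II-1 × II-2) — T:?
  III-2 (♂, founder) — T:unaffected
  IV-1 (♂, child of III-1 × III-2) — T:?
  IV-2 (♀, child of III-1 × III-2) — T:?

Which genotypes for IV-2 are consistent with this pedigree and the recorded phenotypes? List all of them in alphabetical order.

IV-2 ∈ {X^TX^T, X^TX^t}

T/I-1 un ·: X^TX^T|X^TX^t
T/I-2 ? ·: X^TY|X^tY
T/II-1 un I-1×I-2: X^TX^T|X^TX^t
T/II-2 aff ·: X^tY
T/III-1 ? II-1×II-2: X^TX^t|X^tX^t
T/III-2 un ·: X^TY
T/IV-1 ? III-1×III-2: X^TY|X^tY
T/IV-2 ? III-1×III-2: X^TX^T|X^TX^t
⇒ T over [I-1,I-2,II-1,II-2,III-1,III-2,IV-1,IV-2]: 23 consistent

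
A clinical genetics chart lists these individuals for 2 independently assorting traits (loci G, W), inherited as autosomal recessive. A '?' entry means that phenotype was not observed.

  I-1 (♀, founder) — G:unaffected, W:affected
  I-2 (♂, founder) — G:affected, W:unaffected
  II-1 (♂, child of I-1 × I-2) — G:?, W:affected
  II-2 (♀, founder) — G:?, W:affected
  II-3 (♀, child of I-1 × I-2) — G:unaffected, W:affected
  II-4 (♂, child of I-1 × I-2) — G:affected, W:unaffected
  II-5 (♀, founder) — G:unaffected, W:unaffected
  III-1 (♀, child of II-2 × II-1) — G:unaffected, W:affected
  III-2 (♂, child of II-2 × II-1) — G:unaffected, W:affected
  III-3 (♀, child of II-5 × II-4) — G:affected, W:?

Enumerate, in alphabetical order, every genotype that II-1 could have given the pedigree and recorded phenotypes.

G/I-1 un ·: Gg
G/I-2 aff ·: gg
G/II-1 ? I-1×I-2: Gg|gg
G/II-2 ? ·: GG|Gg|gg
G/II-3 un I-1×I-2: Gg
G/II-4 aff I-1×I-2: gg
G/II-5 un ·: Gg
G/III-1 un II-2×II-1: GG|Gg
G/III-2 un II-2×II-1: GG|Gg
G/III-3 aff II-5×II-4: gg
⇒ G over [I-1,I-2,II-1,II-2,II-3,II-4,II-5,III-1,III-2,III-3]: 11 consistent
W/I-1 aff ·: ww
W/I-2 un ·: Ww
W/II-1 aff I-1×I-2: ww
W/II-2 aff ·: ww
W/II-3 aff I-1×I-2: ww
W/II-4 un I-1×I-2: Ww
W/II-5 un ·: WW|Ww
W/III-1 aff II-2×II-1: ww
W/III-2 aff II-2×II-1: ww
W/III-3 ? II-5×II-4: WW|Ww|ww
⇒ W over [I-1,I-2,II-1,II-2,II-3,II-4,II-5,III-1,III-2,III-3]: 5 consistent

II-1 ∈ {Gg ww, gg ww}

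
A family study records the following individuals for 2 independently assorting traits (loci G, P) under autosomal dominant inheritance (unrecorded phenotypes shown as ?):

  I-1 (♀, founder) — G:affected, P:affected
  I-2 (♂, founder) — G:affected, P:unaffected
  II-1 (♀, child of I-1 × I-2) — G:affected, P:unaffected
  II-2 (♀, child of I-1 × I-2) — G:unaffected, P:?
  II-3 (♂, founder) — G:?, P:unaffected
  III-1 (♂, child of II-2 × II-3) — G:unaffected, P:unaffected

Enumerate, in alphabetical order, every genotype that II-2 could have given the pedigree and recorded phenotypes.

II-2 ∈ {gg Pp, gg pp}

G/I-1 aff ·: Gg
G/I-2 aff ·: Gg
G/II-1 aff I-1×I-2: Gg|GG
G/II-2 un I-1×I-2: gg
G/II-3 ? ·: gg|Gg
G/III-1 un II-2×II-3: gg
⇒ G over [I-1,I-2,II-1,II-2,II-3,III-1]: 4 consistent
P/I-1 aff ·: Pp
P/I-2 un ·: pp
P/II-1 un I-1×I-2: pp
P/II-2 ? I-1×I-2: pp|Pp
P/II-3 un ·: pp
P/III-1 un II-2×II-3: pp
⇒ P over [I-1,I-2,II-1,II-2,II-3,III-1]: 2 consistent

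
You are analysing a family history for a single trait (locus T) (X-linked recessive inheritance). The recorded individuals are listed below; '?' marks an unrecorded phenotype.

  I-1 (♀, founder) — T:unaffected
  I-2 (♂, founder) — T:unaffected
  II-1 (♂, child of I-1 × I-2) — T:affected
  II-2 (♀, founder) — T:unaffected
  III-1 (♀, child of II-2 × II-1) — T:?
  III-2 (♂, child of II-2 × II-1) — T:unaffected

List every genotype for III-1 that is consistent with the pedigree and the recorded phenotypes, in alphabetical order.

T/I-1 un ·: X^TX^t
T/I-2 un ·: X^TY
T/II-1 aff I-1×I-2: X^tY
T/II-2 un ·: X^TX^T|X^TX^t
T/III-1 ? II-2×II-1: X^TX^t|X^tX^t
T/III-2 un II-2×II-1: X^TY
⇒ T over [I-1,I-2,II-1,II-2,III-1,III-2]: 3 consistent

III-1 ∈ {X^TX^t, X^tX^t}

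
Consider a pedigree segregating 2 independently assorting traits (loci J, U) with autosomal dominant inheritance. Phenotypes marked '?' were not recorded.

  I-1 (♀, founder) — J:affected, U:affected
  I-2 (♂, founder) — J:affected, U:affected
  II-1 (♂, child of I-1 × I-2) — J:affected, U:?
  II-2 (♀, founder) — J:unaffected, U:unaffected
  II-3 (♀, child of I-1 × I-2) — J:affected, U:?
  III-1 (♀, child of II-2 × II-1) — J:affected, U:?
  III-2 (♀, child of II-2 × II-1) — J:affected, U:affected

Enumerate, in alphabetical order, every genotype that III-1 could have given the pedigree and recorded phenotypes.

J/I-1 aff ·: Jj|JJ
J/I-2 aff ·: Jj|JJ
J/II-1 aff I-1×I-2: Jj|JJ
J/II-2 un ·: jj
J/II-3 aff I-1×I-2: Jj|JJ
J/III-1 aff II-2×II-1: Jj
J/III-2 aff II-2×II-1: Jj
⇒ J over [I-1,I-2,II-1,II-2,II-3,III-1,III-2]: 13 consistent
U/I-1 aff ·: Uu|UU
U/I-2 aff ·: Uu|UU
U/II-1 ? I-1×I-2: Uu|UU
U/II-2 un ·: uu
U/II-3 ? I-1×I-2: uu|Uu|UU
U/III-1 ? II-2×II-1: uu|Uu
U/III-2 aff II-2×II-1: Uu
⇒ U over [I-1,I-2,II-1,II-2,II-3,III-1,III-2]: 22 consistent

III-1 ∈ {Jj Uu, Jj uu}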